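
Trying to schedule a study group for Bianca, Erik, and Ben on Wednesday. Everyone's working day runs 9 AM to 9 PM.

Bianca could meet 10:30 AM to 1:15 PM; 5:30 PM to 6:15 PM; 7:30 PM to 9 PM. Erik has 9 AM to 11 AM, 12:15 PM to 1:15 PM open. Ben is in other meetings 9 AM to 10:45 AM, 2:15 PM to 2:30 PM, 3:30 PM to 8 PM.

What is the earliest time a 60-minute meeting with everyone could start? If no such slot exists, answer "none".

Bianca free: 10:30-13:15, 17:30-18:15, 19:30-21:00.
Erik free: 09:00-11:00, 12:15-13:15.
Ben free: 10:45-14:15, 14:30-15:30, 20:00-21:00 (invert busy blocks within the working day).
Bianca ∩ Erik: 10:30-11:00, 12:15-13:15.
Bianca ∩ Erik ∩ Ben: 10:45-11:00, 12:15-13:15.
The first common window of at least 60 minutes is 12:15-13:15, so the earliest start is 12:15.

12:15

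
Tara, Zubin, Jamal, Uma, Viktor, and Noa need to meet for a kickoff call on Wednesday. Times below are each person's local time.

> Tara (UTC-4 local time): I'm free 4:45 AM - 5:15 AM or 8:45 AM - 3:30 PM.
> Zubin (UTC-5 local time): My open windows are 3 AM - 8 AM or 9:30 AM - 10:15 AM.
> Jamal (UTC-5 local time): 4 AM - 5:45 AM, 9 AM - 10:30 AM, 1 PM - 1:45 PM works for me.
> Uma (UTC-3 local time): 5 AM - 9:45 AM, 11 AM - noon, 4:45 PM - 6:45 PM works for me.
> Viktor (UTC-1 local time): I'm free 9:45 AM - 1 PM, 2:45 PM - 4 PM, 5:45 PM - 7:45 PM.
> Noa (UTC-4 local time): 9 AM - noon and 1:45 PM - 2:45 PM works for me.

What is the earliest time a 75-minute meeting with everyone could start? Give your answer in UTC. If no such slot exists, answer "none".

none

Tara in UTC: 08:45-09:15, 12:45-19:30 (add 4h to convert from UTC-4).
Zubin in UTC: 08:00-13:00, 14:30-15:15 (add 5h to convert from UTC-5).
Jamal in UTC: 09:00-10:45, 14:00-15:30, 18:00-18:45 (add 5h to convert from UTC-5).
Uma in UTC: 08:00-12:45, 14:00-15:00, 19:45-21:45 (add 3h to convert from UTC-3).
Viktor in UTC: 10:45-14:00, 15:45-17:00, 18:45-20:45 (add 1h to convert from UTC-1).
Noa in UTC: 13:00-16:00, 17:45-18:45 (add 4h to convert from UTC-4).
Tara ∩ Zubin: 08:45-09:15, 12:45-13:00, 14:30-15:15.
Tara ∩ Zubin ∩ Jamal: 09:00-09:15, 14:30-15:15.
Tara ∩ Zubin ∩ Jamal ∩ Uma: 09:00-09:15, 14:30-15:00.
Tara ∩ Zubin ∩ Jamal ∩ Uma ∩ Viktor: ∅.
Tara ∩ Zubin ∩ Jamal ∩ Uma ∩ Viktor ∩ Noa: ∅.
There is no time when everyone is free.
No common window is at least 75 minutes long.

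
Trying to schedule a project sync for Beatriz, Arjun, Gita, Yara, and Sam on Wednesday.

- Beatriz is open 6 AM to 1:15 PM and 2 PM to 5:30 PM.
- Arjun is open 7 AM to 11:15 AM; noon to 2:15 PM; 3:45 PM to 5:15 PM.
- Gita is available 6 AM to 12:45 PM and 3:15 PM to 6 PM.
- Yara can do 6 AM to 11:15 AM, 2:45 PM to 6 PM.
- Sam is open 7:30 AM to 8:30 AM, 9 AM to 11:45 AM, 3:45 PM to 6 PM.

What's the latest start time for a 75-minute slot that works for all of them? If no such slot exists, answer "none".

16:00

Beatriz ∩ Arjun: 07:00-11:15, 12:00-13:15, 14:00-14:15, 15:45-17:15.
Beatriz ∩ Arjun ∩ Gita: 07:00-11:15, 12:00-12:45, 15:45-17:15.
Beatriz ∩ Arjun ∩ Gita ∩ Yara: 07:00-11:15, 15:45-17:15.
Beatriz ∩ Arjun ∩ Gita ∩ Yara ∩ Sam: 07:30-08:30, 09:00-11:15, 15:45-17:15.
The last common window of at least 75 minutes is 15:45-17:15; a 75-minute meeting can start as late as 16:00 and still end by 17:15.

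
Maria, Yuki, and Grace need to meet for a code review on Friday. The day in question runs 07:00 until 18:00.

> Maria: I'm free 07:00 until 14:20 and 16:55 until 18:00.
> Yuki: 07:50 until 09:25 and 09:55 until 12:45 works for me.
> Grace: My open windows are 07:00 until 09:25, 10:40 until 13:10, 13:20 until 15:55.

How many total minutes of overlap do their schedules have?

Maria ∩ Yuki: 07:50-09:25, 09:55-12:45.
Maria ∩ Yuki ∩ Grace: 07:50-09:25, 10:40-12:45.
Those are the intersection windows.
Summing the common windows: 95 + 125 = 220 minutes.

220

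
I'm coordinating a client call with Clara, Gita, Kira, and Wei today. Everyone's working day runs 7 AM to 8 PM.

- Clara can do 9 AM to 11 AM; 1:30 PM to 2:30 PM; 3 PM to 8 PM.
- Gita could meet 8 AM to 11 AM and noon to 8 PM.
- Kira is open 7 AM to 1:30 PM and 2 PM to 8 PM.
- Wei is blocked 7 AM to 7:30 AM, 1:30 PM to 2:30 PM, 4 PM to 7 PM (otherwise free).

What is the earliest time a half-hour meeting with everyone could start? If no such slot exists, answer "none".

09:00

Clara free: 09:00-11:00, 13:30-14:30, 15:00-20:00.
Gita free: 08:00-11:00, 12:00-20:00.
Kira free: 07:00-13:30, 14:00-20:00.
Wei free: 07:30-13:30, 14:30-16:00, 19:00-20:00 (invert busy blocks within the working day).
Clara ∩ Gita: 09:00-11:00, 13:30-14:30, 15:00-20:00.
Clara ∩ Gita ∩ Kira: 09:00-11:00, 14:00-14:30, 15:00-20:00.
Clara ∩ Gita ∩ Kira ∩ Wei: 09:00-11:00, 15:00-16:00, 19:00-20:00.
So the common availability across everyone is 09:00-11:00, 15:00-16:00, 19:00-20:00.
The first common window of at least 30 minutes is 09:00-11:00, so the earliest start is 09:00.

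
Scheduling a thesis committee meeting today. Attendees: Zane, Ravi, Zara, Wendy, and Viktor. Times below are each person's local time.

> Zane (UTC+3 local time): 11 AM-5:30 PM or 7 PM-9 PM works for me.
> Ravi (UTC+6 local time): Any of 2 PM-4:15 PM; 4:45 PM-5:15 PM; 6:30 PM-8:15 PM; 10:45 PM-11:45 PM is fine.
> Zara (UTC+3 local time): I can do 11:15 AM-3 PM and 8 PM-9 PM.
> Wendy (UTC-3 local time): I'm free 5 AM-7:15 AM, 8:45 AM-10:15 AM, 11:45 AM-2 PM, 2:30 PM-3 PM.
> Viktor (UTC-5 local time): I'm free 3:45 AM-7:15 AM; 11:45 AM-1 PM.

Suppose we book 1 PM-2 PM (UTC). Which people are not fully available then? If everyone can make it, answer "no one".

Zane in UTC: 08:00-14:30, 16:00-18:00 (subtract 3h to convert from UTC+3).
Ravi in UTC: 08:00-10:15, 10:45-11:15, 12:30-14:15, 16:45-17:45 (subtract 6h to convert from UTC+6).
Zara in UTC: 08:15-12:00, 17:00-18:00 (subtract 3h to convert from UTC+3).
Wendy in UTC: 08:00-10:15, 11:45-13:15, 14:45-17:00, 17:30-18:00 (add 3h to convert from UTC-3).
Viktor in UTC: 08:45-12:15, 16:45-18:00 (add 5h to convert from UTC-5).
Zane: free for 13:00-14:00. Ravi: free for 13:00-14:00. Zara: not fully free for 13:00-14:00. Wendy: not fully free for 13:00-14:00. Viktor: not fully free for 13:00-14:00.

Viktor, Wendy, Zara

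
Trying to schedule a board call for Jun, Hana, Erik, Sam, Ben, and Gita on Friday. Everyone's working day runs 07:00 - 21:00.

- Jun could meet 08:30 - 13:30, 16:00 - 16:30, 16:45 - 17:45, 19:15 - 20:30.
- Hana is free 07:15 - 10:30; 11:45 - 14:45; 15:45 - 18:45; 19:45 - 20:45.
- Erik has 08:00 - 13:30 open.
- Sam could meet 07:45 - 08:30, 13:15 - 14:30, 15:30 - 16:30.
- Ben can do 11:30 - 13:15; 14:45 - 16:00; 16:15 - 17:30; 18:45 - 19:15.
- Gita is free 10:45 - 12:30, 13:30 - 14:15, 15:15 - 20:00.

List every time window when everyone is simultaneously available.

Jun ∩ Hana: 08:30-10:30, 11:45-13:30, 16:00-16:30, 16:45-17:45, 19:45-20:30.
Jun ∩ Hana ∩ Erik: 08:30-10:30, 11:45-13:30.
Jun ∩ Hana ∩ Erik ∩ Sam: 13:15-13:30.
Jun ∩ Hana ∩ Erik ∩ Sam ∩ Ben: ∅.
Jun ∩ Hana ∩ Erik ∩ Sam ∩ Ben ∩ Gita: ∅.
There is no time when everyone is free.

none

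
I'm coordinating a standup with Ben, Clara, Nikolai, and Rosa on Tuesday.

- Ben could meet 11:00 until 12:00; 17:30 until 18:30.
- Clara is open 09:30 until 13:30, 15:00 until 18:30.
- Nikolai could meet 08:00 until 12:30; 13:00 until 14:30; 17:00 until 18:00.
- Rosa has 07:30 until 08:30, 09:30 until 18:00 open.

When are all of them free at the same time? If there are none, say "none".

11:00-12:00, 17:30-18:00

Ben ∩ Clara: 11:00-12:00, 17:30-18:30.
Ben ∩ Clara ∩ Nikolai: 11:00-12:00, 17:30-18:00.
Ben ∩ Clara ∩ Nikolai ∩ Rosa: 11:00-12:00, 17:30-18:00.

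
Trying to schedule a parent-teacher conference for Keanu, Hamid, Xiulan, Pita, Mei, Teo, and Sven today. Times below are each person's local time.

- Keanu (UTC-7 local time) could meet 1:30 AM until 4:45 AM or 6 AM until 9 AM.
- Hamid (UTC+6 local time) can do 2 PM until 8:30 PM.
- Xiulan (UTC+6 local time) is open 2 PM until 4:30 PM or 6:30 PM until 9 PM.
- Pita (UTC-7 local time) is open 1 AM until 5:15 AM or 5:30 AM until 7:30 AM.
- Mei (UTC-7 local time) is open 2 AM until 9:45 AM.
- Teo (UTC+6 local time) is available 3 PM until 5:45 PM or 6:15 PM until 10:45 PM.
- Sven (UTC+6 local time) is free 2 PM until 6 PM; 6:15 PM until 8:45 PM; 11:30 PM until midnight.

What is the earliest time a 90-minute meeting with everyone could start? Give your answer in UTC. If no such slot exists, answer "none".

Keanu in UTC: 08:30-11:45, 13:00-16:00 (add 7h to convert from UTC-7).
Hamid in UTC: 08:00-14:30 (subtract 6h to convert from UTC+6).
Xiulan in UTC: 08:00-10:30, 12:30-15:00 (subtract 6h to convert from UTC+6).
Pita in UTC: 08:00-12:15, 12:30-14:30 (add 7h to convert from UTC-7).
Mei in UTC: 09:00-16:45 (add 7h to convert from UTC-7).
Teo in UTC: 09:00-11:45, 12:15-16:45 (subtract 6h to convert from UTC+6).
Sven in UTC: 08:00-12:00, 12:15-14:45, 17:30-18:00 (subtract 6h to convert from UTC+6).
Keanu ∩ Hamid: 08:30-11:45, 13:00-14:30.
Keanu ∩ Hamid ∩ Xiulan: 08:30-10:30, 13:00-14:30.
Keanu ∩ Hamid ∩ Xiulan ∩ Pita: 08:30-10:30, 13:00-14:30.
Keanu ∩ Hamid ∩ Xiulan ∩ Pita ∩ Mei: 09:00-10:30, 13:00-14:30.
Keanu ∩ Hamid ∩ Xiulan ∩ Pita ∩ Mei ∩ Teo: 09:00-10:30, 13:00-14:30.
Keanu ∩ Hamid ∩ Xiulan ∩ Pita ∩ Mei ∩ Teo ∩ Sven: 09:00-10:30, 13:00-14:30.
The first common window of at least 90 minutes is 09:00-10:30, so the earliest start is 09:00.

09:00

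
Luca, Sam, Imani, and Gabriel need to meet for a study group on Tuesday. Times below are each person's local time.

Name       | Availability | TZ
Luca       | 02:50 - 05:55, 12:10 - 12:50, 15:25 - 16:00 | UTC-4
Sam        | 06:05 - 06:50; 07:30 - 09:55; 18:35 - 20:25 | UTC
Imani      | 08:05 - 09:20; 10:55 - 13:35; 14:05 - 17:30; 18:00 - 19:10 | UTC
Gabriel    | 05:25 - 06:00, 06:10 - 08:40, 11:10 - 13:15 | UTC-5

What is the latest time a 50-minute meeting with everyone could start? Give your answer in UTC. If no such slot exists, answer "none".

none

Luca in UTC: 06:50-09:55, 16:10-16:50, 19:25-20:00 (add 4h to convert from UTC-4).
Sam in UTC: 06:05-06:50, 07:30-09:55, 18:35-20:25.
Imani in UTC: 08:05-09:20, 10:55-13:35, 14:05-17:30, 18:00-19:10.
Gabriel in UTC: 10:25-11:00, 11:10-13:40, 16:10-18:15 (add 5h to convert from UTC-5).
Luca ∩ Sam: 07:30-09:55, 19:25-20:00.
Luca ∩ Sam ∩ Imani: 08:05-09:20.
Luca ∩ Sam ∩ Imani ∩ Gabriel: ∅.
There is no time when everyone is free.
No common window is at least 50 minutes long.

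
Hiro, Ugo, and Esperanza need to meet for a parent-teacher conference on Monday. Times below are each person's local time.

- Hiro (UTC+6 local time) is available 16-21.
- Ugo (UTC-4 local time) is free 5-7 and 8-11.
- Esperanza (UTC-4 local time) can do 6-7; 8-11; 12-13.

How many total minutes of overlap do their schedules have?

240

Hiro in UTC: 10:00-15:00 (subtract 6h to convert from UTC+6).
Ugo in UTC: 09:00-11:00, 12:00-15:00 (add 4h to convert from UTC-4).
Esperanza in UTC: 10:00-11:00, 12:00-15:00, 16:00-17:00 (add 4h to convert from UTC-4).
Hiro ∩ Ugo: 10:00-11:00, 12:00-15:00.
Hiro ∩ Ugo ∩ Esperanza: 10:00-11:00, 12:00-15:00.
Those are the intersection windows.
Summing the common windows: 60 + 180 = 240 minutes.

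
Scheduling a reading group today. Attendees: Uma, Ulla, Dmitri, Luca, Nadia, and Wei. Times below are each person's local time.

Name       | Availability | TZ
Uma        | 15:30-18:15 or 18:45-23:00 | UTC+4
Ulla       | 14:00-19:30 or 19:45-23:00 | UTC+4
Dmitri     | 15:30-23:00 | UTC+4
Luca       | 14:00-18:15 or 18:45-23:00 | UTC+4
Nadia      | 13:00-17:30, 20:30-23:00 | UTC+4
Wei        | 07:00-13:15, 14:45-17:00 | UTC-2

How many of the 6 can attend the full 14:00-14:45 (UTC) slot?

Uma in UTC: 11:30-14:15, 14:45-19:00 (subtract 4h to convert from UTC+4).
Ulla in UTC: 10:00-15:30, 15:45-19:00 (subtract 4h to convert from UTC+4).
Dmitri in UTC: 11:30-19:00 (subtract 4h to convert from UTC+4).
Luca in UTC: 10:00-14:15, 14:45-19:00 (subtract 4h to convert from UTC+4).
Nadia in UTC: 09:00-13:30, 16:30-19:00 (subtract 4h to convert from UTC+4).
Wei in UTC: 09:00-15:15, 16:45-19:00 (add 2h to convert from UTC-2).
Ulla, Dmitri, and Wei can make the full 14:00-14:45 slot — that's 3.

3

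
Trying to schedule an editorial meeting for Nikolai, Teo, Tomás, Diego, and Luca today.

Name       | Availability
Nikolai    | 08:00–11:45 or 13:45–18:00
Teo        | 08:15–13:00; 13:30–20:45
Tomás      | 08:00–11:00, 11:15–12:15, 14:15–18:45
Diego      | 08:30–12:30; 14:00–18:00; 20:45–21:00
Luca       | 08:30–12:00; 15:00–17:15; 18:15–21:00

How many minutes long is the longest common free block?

150

Nikolai ∩ Teo: 08:15-11:45, 13:45-18:00.
Nikolai ∩ Teo ∩ Tomás: 08:15-11:00, 11:15-11:45, 14:15-18:00.
Nikolai ∩ Teo ∩ Tomás ∩ Diego: 08:30-11:00, 11:15-11:45, 14:15-18:00.
Nikolai ∩ Teo ∩ Tomás ∩ Diego ∩ Luca: 08:30-11:00, 11:15-11:45, 15:00-17:15.
The longest is 08:30-11:00 at 150 minutes.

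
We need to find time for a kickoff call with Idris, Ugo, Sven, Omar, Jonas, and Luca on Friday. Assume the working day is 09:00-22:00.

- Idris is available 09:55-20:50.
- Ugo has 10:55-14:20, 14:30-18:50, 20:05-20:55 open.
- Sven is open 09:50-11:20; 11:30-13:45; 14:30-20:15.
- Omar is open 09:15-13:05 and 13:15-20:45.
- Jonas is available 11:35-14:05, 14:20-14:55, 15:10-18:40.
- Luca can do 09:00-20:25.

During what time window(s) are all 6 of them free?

Idris ∩ Ugo: 10:55-14:20, 14:30-18:50, 20:05-20:50.
Idris ∩ Ugo ∩ Sven: 10:55-11:20, 11:30-13:45, 14:30-18:50, 20:05-20:15.
Idris ∩ Ugo ∩ Sven ∩ Omar: 10:55-11:20, 11:30-13:05, 13:15-13:45, 14:30-18:50, 20:05-20:15.
Idris ∩ Ugo ∩ Sven ∩ Omar ∩ Jonas: 11:35-13:05, 13:15-13:45, 14:30-14:55, 15:10-18:40.
Idris ∩ Ugo ∩ Sven ∩ Omar ∩ Jonas ∩ Luca: 11:35-13:05, 13:15-13:45, 14:30-14:55, 15:10-18:40.
Those are the intersection windows.

11:35-13:05, 13:15-13:45, 14:30-14:55, 15:10-18:40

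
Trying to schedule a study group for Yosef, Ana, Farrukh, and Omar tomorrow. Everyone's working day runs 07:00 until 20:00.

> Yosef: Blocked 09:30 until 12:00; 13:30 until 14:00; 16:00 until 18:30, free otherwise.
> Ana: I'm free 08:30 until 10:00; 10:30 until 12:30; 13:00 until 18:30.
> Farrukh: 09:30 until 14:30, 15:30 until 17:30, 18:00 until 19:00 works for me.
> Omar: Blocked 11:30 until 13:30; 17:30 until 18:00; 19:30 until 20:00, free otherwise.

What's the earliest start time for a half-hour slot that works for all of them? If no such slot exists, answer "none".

Yosef free: 07:00-09:30, 12:00-13:30, 14:00-16:00, 18:30-20:00 (invert busy blocks within the working day).
Ana free: 08:30-10:00, 10:30-12:30, 13:00-18:30.
Farrukh free: 09:30-14:30, 15:30-17:30, 18:00-19:00.
Omar free: 07:00-11:30, 13:30-17:30, 18:00-19:30 (invert busy blocks within the working day).
Yosef ∩ Ana: 08:30-09:30, 12:00-12:30, 13:00-13:30, 14:00-16:00.
Yosef ∩ Ana ∩ Farrukh: 12:00-12:30, 13:00-13:30, 14:00-14:30, 15:30-16:00.
Yosef ∩ Ana ∩ Farrukh ∩ Omar: 14:00-14:30, 15:30-16:00.
The first common window of at least 30 minutes is 14:00-14:30, so the earliest start is 14:00.

14:00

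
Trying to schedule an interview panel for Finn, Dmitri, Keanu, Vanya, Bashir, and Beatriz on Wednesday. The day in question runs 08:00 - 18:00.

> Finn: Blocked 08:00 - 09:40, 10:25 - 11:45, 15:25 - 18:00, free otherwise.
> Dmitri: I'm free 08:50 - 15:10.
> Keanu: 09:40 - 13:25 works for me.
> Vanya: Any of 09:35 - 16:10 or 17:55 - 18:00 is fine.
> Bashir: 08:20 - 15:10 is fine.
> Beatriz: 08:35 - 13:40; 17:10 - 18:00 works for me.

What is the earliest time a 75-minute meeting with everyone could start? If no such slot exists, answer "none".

Finn free: 09:40-10:25, 11:45-15:25 (invert busy blocks within the working day).
Dmitri free: 08:50-15:10.
Keanu free: 09:40-13:25.
Vanya free: 09:35-16:10, 17:55-18:00.
Bashir free: 08:20-15:10.
Beatriz free: 08:35-13:40, 17:10-18:00.
Finn ∩ Dmitri: 09:40-10:25, 11:45-15:10.
Finn ∩ Dmitri ∩ Keanu: 09:40-10:25, 11:45-13:25.
Finn ∩ Dmitri ∩ Keanu ∩ Vanya: 09:40-10:25, 11:45-13:25.
Finn ∩ Dmitri ∩ Keanu ∩ Vanya ∩ Bashir: 09:40-10:25, 11:45-13:25.
Finn ∩ Dmitri ∩ Keanu ∩ Vanya ∩ Bashir ∩ Beatriz: 09:40-10:25, 11:45-13:25.
So the common availability across everyone is 09:40-10:25, 11:45-13:25.
The first common window of at least 75 minutes is 11:45-13:25, so the earliest start is 11:45.

11:45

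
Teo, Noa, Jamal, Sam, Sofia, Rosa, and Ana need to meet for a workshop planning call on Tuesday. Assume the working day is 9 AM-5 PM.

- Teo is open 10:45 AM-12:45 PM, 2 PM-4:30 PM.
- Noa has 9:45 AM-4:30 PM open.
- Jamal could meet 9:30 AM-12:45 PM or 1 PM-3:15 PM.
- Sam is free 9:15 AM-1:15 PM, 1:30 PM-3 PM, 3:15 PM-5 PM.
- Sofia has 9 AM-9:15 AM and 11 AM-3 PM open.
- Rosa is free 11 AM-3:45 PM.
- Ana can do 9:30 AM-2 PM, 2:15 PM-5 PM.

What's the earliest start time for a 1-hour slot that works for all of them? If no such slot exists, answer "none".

Teo ∩ Noa: 10:45-12:45, 14:00-16:30.
Teo ∩ Noa ∩ Jamal: 10:45-12:45, 14:00-15:15.
Teo ∩ Noa ∩ Jamal ∩ Sam: 10:45-12:45, 14:00-15:00.
Teo ∩ Noa ∩ Jamal ∩ Sam ∩ Sofia: 11:00-12:45, 14:00-15:00.
Teo ∩ Noa ∩ Jamal ∩ Sam ∩ Sofia ∩ Rosa: 11:00-12:45, 14:00-15:00.
Teo ∩ Noa ∩ Jamal ∩ Sam ∩ Sofia ∩ Rosa ∩ Ana: 11:00-12:45, 14:15-15:00.
So the common availability across everyone is 11:00-12:45, 14:15-15:00.
The first common window of at least 60 minutes is 11:00-12:45, so the earliest start is 11:00.

11:00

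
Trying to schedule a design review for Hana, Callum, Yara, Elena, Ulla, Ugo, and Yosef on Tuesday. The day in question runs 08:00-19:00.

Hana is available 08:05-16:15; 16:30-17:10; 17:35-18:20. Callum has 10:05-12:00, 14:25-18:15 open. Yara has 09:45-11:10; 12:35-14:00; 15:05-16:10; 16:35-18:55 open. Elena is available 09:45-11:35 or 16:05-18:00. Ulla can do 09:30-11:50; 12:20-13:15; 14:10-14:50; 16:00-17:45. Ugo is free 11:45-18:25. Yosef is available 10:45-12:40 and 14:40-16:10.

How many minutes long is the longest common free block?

5

Hana ∩ Callum: 10:05-12:00, 14:25-16:15, 16:30-17:10, 17:35-18:15.
Hana ∩ Callum ∩ Yara: 10:05-11:10, 15:05-16:10, 16:35-17:10, 17:35-18:15.
Hana ∩ Callum ∩ Yara ∩ Elena: 10:05-11:10, 16:05-16:10, 16:35-17:10, 17:35-18:00.
Hana ∩ Callum ∩ Yara ∩ Elena ∩ Ulla: 10:05-11:10, 16:05-16:10, 16:35-17:10, 17:35-17:45.
Hana ∩ Callum ∩ Yara ∩ Elena ∩ Ulla ∩ Ugo: 16:05-16:10, 16:35-17:10, 17:35-17:45.
Hana ∩ Callum ∩ Yara ∩ Elena ∩ Ulla ∩ Ugo ∩ Yosef: 16:05-16:10.
The longest is 16:05-16:10 at 5 minutes.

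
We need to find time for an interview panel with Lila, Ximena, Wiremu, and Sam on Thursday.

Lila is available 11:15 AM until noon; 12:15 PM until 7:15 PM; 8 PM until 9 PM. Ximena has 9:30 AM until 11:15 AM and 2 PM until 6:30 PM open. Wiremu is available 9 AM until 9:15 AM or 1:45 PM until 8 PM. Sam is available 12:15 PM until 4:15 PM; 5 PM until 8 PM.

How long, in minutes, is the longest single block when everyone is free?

135

Lila ∩ Ximena: 14:00-18:30.
Lila ∩ Ximena ∩ Wiremu: 14:00-18:30.
Lila ∩ Ximena ∩ Wiremu ∩ Sam: 14:00-16:15, 17:00-18:30.
The longest is 14:00-16:15 at 135 minutes.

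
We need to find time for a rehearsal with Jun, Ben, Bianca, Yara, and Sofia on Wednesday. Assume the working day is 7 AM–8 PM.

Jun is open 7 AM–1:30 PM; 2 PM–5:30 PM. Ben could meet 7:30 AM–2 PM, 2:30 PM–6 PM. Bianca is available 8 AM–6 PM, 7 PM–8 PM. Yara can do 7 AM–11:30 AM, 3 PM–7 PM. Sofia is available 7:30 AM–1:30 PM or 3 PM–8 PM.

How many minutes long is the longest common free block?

Jun ∩ Ben: 07:30-13:30, 14:30-17:30.
Jun ∩ Ben ∩ Bianca: 08:00-13:30, 14:30-17:30.
Jun ∩ Ben ∩ Bianca ∩ Yara: 08:00-11:30, 15:00-17:30.
Jun ∩ Ben ∩ Bianca ∩ Yara ∩ Sofia: 08:00-11:30, 15:00-17:30.
The longest is 08:00-11:30 at 210 minutes.

210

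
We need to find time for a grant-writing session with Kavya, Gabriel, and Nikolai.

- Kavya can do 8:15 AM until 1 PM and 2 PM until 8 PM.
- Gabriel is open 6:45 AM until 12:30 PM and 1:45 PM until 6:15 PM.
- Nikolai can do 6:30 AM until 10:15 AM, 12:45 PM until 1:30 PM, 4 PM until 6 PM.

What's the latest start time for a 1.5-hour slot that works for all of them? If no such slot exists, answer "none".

Kavya ∩ Gabriel: 08:15-12:30, 14:00-18:15.
Kavya ∩ Gabriel ∩ Nikolai: 08:15-10:15, 16:00-18:00.
The last common window of at least 90 minutes is 16:00-18:00; a 90-minute meeting can start as late as 16:30 and still end by 18:00.

16:30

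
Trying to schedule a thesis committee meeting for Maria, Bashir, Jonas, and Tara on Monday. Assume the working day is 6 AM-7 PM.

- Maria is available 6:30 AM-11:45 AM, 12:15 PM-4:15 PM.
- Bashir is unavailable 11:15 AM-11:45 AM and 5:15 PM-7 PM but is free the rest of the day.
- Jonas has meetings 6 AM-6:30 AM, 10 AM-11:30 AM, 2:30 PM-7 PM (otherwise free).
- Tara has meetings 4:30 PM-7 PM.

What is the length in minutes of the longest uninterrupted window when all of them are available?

210

Maria free: 06:30-11:45, 12:15-16:15.
Bashir free: 06:00-11:15, 11:45-17:15 (invert busy blocks within the working day).
Jonas free: 06:30-10:00, 11:30-14:30 (invert busy blocks within the working day).
Tara free: 06:00-16:30 (invert busy blocks within the working day).
Maria ∩ Bashir: 06:30-11:15, 12:15-16:15.
Maria ∩ Bashir ∩ Jonas: 06:30-10:00, 12:15-14:30.
Maria ∩ Bashir ∩ Jonas ∩ Tara: 06:30-10:00, 12:15-14:30.
The longest is 06:30-10:00 at 210 minutes.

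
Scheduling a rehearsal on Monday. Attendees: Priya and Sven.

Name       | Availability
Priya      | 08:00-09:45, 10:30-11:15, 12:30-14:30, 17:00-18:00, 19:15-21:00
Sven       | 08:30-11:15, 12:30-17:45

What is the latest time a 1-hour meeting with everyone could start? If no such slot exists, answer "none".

Priya ∩ Sven: 08:30-09:45, 10:30-11:15, 12:30-14:30, 17:00-17:45.
The last common window of at least 60 minutes is 12:30-14:30; a 60-minute meeting can start as late as 13:30 and still end by 14:30.

13:30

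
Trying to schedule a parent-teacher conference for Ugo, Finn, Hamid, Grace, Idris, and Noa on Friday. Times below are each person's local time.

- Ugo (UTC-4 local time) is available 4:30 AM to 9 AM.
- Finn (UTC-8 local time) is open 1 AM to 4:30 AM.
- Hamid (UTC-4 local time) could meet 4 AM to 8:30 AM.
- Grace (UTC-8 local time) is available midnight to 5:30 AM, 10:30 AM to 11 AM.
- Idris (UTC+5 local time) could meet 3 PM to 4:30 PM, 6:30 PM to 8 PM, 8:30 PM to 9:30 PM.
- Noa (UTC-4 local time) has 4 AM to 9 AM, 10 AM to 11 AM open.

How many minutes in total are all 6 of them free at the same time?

90

Ugo in UTC: 08:30-13:00 (add 4h to convert from UTC-4).
Finn in UTC: 09:00-12:30 (add 8h to convert from UTC-8).
Hamid in UTC: 08:00-12:30 (add 4h to convert from UTC-4).
Grace in UTC: 08:00-13:30, 18:30-19:00 (add 8h to convert from UTC-8).
Idris in UTC: 10:00-11:30, 13:30-15:00, 15:30-16:30 (subtract 5h to convert from UTC+5).
Noa in UTC: 08:00-13:00, 14:00-15:00 (add 4h to convert from UTC-4).
Ugo ∩ Finn: 09:00-12:30.
Ugo ∩ Finn ∩ Hamid: 09:00-12:30.
Ugo ∩ Finn ∩ Hamid ∩ Grace: 09:00-12:30.
Ugo ∩ Finn ∩ Hamid ∩ Grace ∩ Idris: 10:00-11:30.
Ugo ∩ Finn ∩ Hamid ∩ Grace ∩ Idris ∩ Noa: 10:00-11:30.
That's a single block of 90 minutes.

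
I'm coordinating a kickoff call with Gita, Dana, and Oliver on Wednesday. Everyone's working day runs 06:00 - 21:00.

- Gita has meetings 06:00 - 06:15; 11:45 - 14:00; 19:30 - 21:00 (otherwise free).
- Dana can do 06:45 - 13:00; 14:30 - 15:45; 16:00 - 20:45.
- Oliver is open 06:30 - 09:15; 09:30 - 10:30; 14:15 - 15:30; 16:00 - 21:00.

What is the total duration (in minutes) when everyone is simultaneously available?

480

Gita free: 06:15-11:45, 14:00-19:30 (invert busy blocks within the working day).
Dana free: 06:45-13:00, 14:30-15:45, 16:00-20:45.
Oliver free: 06:30-09:15, 09:30-10:30, 14:15-15:30, 16:00-21:00.
Gita ∩ Dana: 06:45-11:45, 14:30-15:45, 16:00-19:30.
Gita ∩ Dana ∩ Oliver: 06:45-09:15, 09:30-10:30, 14:30-15:30, 16:00-19:30.
Summing the common windows: 150 + 60 + 60 + 210 = 480 minutes.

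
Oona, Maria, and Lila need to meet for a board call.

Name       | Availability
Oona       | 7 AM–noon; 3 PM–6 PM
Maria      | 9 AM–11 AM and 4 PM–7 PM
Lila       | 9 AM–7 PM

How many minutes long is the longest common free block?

Oona ∩ Maria: 09:00-11:00, 16:00-18:00.
Oona ∩ Maria ∩ Lila: 09:00-11:00, 16:00-18:00.
The longest is 09:00-11:00 at 120 minutes.

120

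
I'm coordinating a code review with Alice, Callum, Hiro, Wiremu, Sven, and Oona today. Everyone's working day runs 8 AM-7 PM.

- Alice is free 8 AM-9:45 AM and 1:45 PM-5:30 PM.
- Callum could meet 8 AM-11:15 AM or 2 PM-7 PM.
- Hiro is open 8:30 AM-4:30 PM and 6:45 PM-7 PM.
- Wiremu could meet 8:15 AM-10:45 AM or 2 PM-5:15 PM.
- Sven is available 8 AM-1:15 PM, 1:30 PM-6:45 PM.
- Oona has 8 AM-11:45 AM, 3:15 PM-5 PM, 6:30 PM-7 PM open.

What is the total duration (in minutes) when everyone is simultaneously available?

Alice ∩ Callum: 08:00-09:45, 14:00-17:30.
Alice ∩ Callum ∩ Hiro: 08:30-09:45, 14:00-16:30.
Alice ∩ Callum ∩ Hiro ∩ Wiremu: 08:30-09:45, 14:00-16:30.
Alice ∩ Callum ∩ Hiro ∩ Wiremu ∩ Sven: 08:30-09:45, 14:00-16:30.
Alice ∩ Callum ∩ Hiro ∩ Wiremu ∩ Sven ∩ Oona: 08:30-09:45, 15:15-16:30.
So the common availability across everyone is 08:30-09:45, 15:15-16:30.
Summing the common windows: 75 + 75 = 150 minutes.

150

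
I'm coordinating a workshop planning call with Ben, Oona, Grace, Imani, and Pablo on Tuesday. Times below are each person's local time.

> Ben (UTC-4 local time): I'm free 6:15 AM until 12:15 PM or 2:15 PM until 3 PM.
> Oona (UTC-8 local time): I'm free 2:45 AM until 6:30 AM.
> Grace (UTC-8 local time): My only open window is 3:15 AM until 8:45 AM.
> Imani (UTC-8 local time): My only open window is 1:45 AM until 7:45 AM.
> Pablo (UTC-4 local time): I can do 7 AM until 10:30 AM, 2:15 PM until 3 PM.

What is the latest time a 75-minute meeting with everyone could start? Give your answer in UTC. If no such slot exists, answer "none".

Ben in UTC: 10:15-16:15, 18:15-19:00 (add 4h to convert from UTC-4).
Oona in UTC: 10:45-14:30 (add 8h to convert from UTC-8).
Grace in UTC: 11:15-16:45 (add 8h to convert from UTC-8).
Imani in UTC: 09:45-15:45 (add 8h to convert from UTC-8).
Pablo in UTC: 11:00-14:30, 18:15-19:00 (add 4h to convert from UTC-4).
Ben ∩ Oona: 10:45-14:30.
Ben ∩ Oona ∩ Grace: 11:15-14:30.
Ben ∩ Oona ∩ Grace ∩ Imani: 11:15-14:30.
Ben ∩ Oona ∩ Grace ∩ Imani ∩ Pablo: 11:15-14:30.
So the common availability across everyone is 11:15-14:30.
The last common window of at least 75 minutes is 11:15-14:30; a 75-minute meeting can start as late as 13:15 and still end by 14:30.

13:15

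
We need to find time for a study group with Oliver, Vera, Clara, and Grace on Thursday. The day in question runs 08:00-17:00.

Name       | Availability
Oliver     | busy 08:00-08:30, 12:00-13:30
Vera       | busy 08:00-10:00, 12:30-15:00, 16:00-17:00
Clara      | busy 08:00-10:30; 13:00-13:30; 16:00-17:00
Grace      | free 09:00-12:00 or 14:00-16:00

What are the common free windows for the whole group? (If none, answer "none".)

Oliver free: 08:30-12:00, 13:30-17:00 (invert busy blocks within the working day).
Vera free: 10:00-12:30, 15:00-16:00 (invert busy blocks within the working day).
Clara free: 10:30-13:00, 13:30-16:00 (invert busy blocks within the working day).
Grace free: 09:00-12:00, 14:00-16:00.
Oliver ∩ Vera: 10:00-12:00, 15:00-16:00.
Oliver ∩ Vera ∩ Clara: 10:30-12:00, 15:00-16:00.
Oliver ∩ Vera ∩ Clara ∩ Grace: 10:30-12:00, 15:00-16:00.

10:30-12:00, 15:00-16:00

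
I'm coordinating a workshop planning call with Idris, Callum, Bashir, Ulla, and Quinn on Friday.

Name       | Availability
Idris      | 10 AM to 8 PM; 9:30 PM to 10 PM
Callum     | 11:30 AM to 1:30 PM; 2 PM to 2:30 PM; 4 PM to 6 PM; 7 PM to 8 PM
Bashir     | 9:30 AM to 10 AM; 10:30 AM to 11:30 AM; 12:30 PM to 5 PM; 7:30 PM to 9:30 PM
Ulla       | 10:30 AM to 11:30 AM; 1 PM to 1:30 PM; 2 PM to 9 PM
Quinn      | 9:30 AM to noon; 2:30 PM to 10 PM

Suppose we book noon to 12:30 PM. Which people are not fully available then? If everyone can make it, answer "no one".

Idris: free for 12:00-12:30. Callum: free for 12:00-12:30. Bashir: not fully free for 12:00-12:30. Ulla: not fully free for 12:00-12:30. Quinn: not fully free for 12:00-12:30.

Bashir, Quinn, Ulla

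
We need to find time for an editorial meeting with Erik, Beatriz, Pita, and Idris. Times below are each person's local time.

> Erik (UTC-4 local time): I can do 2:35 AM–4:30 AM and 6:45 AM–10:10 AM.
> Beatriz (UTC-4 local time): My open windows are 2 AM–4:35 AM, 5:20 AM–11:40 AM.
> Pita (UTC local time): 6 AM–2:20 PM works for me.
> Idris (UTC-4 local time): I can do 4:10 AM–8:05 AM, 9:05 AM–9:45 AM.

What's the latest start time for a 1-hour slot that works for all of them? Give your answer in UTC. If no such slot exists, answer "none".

11:05

Erik in UTC: 06:35-08:30, 10:45-14:10 (add 4h to convert from UTC-4).
Beatriz in UTC: 06:00-08:35, 09:20-15:40 (add 4h to convert from UTC-4).
Pita in UTC: 06:00-14:20.
Idris in UTC: 08:10-12:05, 13:05-13:45 (add 4h to convert from UTC-4).
Erik ∩ Beatriz: 06:35-08:30, 10:45-14:10.
Erik ∩ Beatriz ∩ Pita: 06:35-08:30, 10:45-14:10.
Erik ∩ Beatriz ∩ Pita ∩ Idris: 08:10-08:30, 10:45-12:05, 13:05-13:45.
The last common window of at least 60 minutes is 10:45-12:05; a 60-minute meeting can start as late as 11:05 and still end by 12:05.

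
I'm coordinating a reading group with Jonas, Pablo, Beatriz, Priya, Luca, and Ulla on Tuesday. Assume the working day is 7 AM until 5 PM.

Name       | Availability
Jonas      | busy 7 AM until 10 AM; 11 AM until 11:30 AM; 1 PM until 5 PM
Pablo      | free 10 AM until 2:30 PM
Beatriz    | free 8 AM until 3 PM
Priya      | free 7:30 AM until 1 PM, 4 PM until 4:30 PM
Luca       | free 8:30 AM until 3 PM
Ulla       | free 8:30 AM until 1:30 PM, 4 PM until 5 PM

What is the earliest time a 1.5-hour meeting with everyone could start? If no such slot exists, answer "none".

Jonas free: 10:00-11:00, 11:30-13:00 (invert busy blocks within the working day).
Pablo free: 10:00-14:30.
Beatriz free: 08:00-15:00.
Priya free: 07:30-13:00, 16:00-16:30.
Luca free: 08:30-15:00.
Ulla free: 08:30-13:30, 16:00-17:00.
Jonas ∩ Pablo: 10:00-11:00, 11:30-13:00.
Jonas ∩ Pablo ∩ Beatriz: 10:00-11:00, 11:30-13:00.
Jonas ∩ Pablo ∩ Beatriz ∩ Priya: 10:00-11:00, 11:30-13:00.
Jonas ∩ Pablo ∩ Beatriz ∩ Priya ∩ Luca: 10:00-11:00, 11:30-13:00.
Jonas ∩ Pablo ∩ Beatriz ∩ Priya ∩ Luca ∩ Ulla: 10:00-11:00, 11:30-13:00.
So the common availability across everyone is 10:00-11:00, 11:30-13:00.
The first common window of at least 90 minutes is 11:30-13:00, so the earliest start is 11:30.

11:30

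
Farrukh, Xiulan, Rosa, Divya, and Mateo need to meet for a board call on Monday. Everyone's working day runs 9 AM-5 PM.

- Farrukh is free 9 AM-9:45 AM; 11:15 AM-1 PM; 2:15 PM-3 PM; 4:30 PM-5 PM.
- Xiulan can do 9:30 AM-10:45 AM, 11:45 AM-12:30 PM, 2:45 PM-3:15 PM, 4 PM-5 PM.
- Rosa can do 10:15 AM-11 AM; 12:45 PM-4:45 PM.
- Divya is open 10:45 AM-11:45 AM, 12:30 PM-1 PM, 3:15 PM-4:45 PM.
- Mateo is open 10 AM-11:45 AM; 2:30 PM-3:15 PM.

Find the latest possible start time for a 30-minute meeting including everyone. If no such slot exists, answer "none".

Farrukh ∩ Xiulan: 09:30-09:45, 11:45-12:30, 14:45-15:00, 16:30-17:00.
Farrukh ∩ Xiulan ∩ Rosa: 14:45-15:00, 16:30-16:45.
Farrukh ∩ Xiulan ∩ Rosa ∩ Divya: 16:30-16:45.
Farrukh ∩ Xiulan ∩ Rosa ∩ Divya ∩ Mateo: ∅.
There is no time when everyone is free.
No common window is at least 30 minutes long.

none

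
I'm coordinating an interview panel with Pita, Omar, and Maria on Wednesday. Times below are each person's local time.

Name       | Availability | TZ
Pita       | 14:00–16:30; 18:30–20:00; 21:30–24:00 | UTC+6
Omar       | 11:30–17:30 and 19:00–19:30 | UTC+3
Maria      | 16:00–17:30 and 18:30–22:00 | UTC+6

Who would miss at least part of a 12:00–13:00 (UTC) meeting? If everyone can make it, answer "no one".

Pita in UTC: 08:00-10:30, 12:30-14:00, 15:30-18:00 (subtract 6h to convert from UTC+6).
Omar in UTC: 08:30-14:30, 16:00-16:30 (subtract 3h to convert from UTC+3).
Maria in UTC: 10:00-11:30, 12:30-16:00 (subtract 6h to convert from UTC+6).
Pita: not fully free for 12:00-13:00. Omar: free for 12:00-13:00. Maria: not fully free for 12:00-13:00.

Maria, Pita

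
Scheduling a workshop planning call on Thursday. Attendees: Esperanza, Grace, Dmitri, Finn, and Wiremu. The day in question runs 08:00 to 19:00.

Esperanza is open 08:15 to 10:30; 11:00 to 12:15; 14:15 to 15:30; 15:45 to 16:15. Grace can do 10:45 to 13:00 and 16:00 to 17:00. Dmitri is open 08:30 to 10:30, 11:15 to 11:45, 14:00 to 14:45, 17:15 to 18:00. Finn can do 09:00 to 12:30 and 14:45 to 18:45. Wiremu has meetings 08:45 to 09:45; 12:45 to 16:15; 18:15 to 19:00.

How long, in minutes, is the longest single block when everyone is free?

Esperanza free: 08:15-10:30, 11:00-12:15, 14:15-15:30, 15:45-16:15.
Grace free: 10:45-13:00, 16:00-17:00.
Dmitri free: 08:30-10:30, 11:15-11:45, 14:00-14:45, 17:15-18:00.
Finn free: 09:00-12:30, 14:45-18:45.
Wiremu free: 08:00-08:45, 09:45-12:45, 16:15-18:15 (invert busy blocks within the working day).
Esperanza ∩ Grace: 11:00-12:15, 16:00-16:15.
Esperanza ∩ Grace ∩ Dmitri: 11:15-11:45.
Esperanza ∩ Grace ∩ Dmitri ∩ Finn: 11:15-11:45.
Esperanza ∩ Grace ∩ Dmitri ∩ Finn ∩ Wiremu: 11:15-11:45.
Those are the intersection windows.
The longest is 11:15-11:45 at 30 minutes.

30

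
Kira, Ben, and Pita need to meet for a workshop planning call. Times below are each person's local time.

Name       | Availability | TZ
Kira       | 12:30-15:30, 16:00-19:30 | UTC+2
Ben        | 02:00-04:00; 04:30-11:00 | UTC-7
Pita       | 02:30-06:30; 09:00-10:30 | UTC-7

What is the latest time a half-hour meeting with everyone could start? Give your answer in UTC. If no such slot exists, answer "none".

Kira in UTC: 10:30-13:30, 14:00-17:30 (subtract 2h to convert from UTC+2).
Ben in UTC: 09:00-11:00, 11:30-18:00 (add 7h to convert from UTC-7).
Pita in UTC: 09:30-13:30, 16:00-17:30 (add 7h to convert from UTC-7).
Kira ∩ Ben: 10:30-11:00, 11:30-13:30, 14:00-17:30.
Kira ∩ Ben ∩ Pita: 10:30-11:00, 11:30-13:30, 16:00-17:30.
Those are the intersection windows.
The last common window of at least 30 minutes is 16:00-17:30; a 30-minute meeting can start as late as 17:00 and still end by 17:30.

17:00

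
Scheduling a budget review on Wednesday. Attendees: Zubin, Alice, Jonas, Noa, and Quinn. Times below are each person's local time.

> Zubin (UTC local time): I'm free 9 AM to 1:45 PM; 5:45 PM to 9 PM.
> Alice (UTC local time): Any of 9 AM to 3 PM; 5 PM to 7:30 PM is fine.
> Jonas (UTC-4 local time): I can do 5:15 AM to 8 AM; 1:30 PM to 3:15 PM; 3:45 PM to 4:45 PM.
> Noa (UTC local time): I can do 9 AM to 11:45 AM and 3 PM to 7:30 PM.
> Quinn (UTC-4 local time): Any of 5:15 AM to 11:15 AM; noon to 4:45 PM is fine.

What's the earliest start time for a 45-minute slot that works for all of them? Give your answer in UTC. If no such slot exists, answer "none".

Zubin in UTC: 09:00-13:45, 17:45-21:00.
Alice in UTC: 09:00-15:00, 17:00-19:30.
Jonas in UTC: 09:15-12:00, 17:30-19:15, 19:45-20:45 (add 4h to convert from UTC-4).
Noa in UTC: 09:00-11:45, 15:00-19:30.
Quinn in UTC: 09:15-15:15, 16:00-20:45 (add 4h to convert from UTC-4).
Zubin ∩ Alice: 09:00-13:45, 17:45-19:30.
Zubin ∩ Alice ∩ Jonas: 09:15-12:00, 17:45-19:15.
Zubin ∩ Alice ∩ Jonas ∩ Noa: 09:15-11:45, 17:45-19:15.
Zubin ∩ Alice ∩ Jonas ∩ Noa ∩ Quinn: 09:15-11:45, 17:45-19:15.
The first common window of at least 45 minutes is 09:15-11:45, so the earliest start is 09:15.

09:15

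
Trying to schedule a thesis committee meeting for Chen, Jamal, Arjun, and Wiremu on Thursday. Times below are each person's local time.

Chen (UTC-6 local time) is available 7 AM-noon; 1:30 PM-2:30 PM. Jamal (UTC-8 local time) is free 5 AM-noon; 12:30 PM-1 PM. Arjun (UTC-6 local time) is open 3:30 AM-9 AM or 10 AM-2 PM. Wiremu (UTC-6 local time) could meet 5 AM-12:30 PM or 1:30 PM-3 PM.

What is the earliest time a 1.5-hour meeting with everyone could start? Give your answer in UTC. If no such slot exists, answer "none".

13:00

Chen in UTC: 13:00-18:00, 19:30-20:30 (add 6h to convert from UTC-6).
Jamal in UTC: 13:00-20:00, 20:30-21:00 (add 8h to convert from UTC-8).
Arjun in UTC: 09:30-15:00, 16:00-20:00 (add 6h to convert from UTC-6).
Wiremu in UTC: 11:00-18:30, 19:30-21:00 (add 6h to convert from UTC-6).
Chen ∩ Jamal: 13:00-18:00, 19:30-20:00.
Chen ∩ Jamal ∩ Arjun: 13:00-15:00, 16:00-18:00, 19:30-20:00.
Chen ∩ Jamal ∩ Arjun ∩ Wiremu: 13:00-15:00, 16:00-18:00, 19:30-20:00.
The first common window of at least 90 minutes is 13:00-15:00, so the earliest start is 13:00.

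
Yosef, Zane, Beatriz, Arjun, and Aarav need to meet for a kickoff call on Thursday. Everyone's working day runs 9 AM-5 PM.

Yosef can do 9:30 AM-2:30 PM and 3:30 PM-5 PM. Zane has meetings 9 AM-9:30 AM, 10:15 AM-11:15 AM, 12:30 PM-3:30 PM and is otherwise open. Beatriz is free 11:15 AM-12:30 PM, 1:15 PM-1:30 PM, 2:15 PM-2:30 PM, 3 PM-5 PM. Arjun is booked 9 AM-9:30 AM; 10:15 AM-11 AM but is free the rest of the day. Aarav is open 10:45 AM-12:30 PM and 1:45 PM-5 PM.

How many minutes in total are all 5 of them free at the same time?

165

Yosef free: 09:30-14:30, 15:30-17:00.
Zane free: 09:30-10:15, 11:15-12:30, 15:30-17:00 (invert busy blocks within the working day).
Beatriz free: 11:15-12:30, 13:15-13:30, 14:15-14:30, 15:00-17:00.
Arjun free: 09:30-10:15, 11:00-17:00 (invert busy blocks within the working day).
Aarav free: 10:45-12:30, 13:45-17:00.
Yosef ∩ Zane: 09:30-10:15, 11:15-12:30, 15:30-17:00.
Yosef ∩ Zane ∩ Beatriz: 11:15-12:30, 15:30-17:00.
Yosef ∩ Zane ∩ Beatriz ∩ Arjun: 11:15-12:30, 15:30-17:00.
Yosef ∩ Zane ∩ Beatriz ∩ Arjun ∩ Aarav: 11:15-12:30, 15:30-17:00.
Summing the common windows: 75 + 90 = 165 minutes.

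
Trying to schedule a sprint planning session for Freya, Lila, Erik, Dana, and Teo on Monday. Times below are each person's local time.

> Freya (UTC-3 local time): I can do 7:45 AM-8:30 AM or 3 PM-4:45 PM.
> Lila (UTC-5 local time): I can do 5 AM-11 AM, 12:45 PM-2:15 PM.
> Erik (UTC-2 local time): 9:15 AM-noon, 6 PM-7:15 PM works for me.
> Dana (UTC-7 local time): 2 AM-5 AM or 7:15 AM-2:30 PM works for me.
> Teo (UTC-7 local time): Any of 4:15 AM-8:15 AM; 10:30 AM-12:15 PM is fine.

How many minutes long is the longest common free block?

15

Freya in UTC: 10:45-11:30, 18:00-19:45 (add 3h to convert from UTC-3).
Lila in UTC: 10:00-16:00, 17:45-19:15 (add 5h to convert from UTC-5).
Erik in UTC: 11:15-14:00, 20:00-21:15 (add 2h to convert from UTC-2).
Dana in UTC: 09:00-12:00, 14:15-21:30 (add 7h to convert from UTC-7).
Teo in UTC: 11:15-15:15, 17:30-19:15 (add 7h to convert from UTC-7).
Freya ∩ Lila: 10:45-11:30, 18:00-19:15.
Freya ∩ Lila ∩ Erik: 11:15-11:30.
Freya ∩ Lila ∩ Erik ∩ Dana: 11:15-11:30.
Freya ∩ Lila ∩ Erik ∩ Dana ∩ Teo: 11:15-11:30.
The longest is 11:15-11:30 at 15 minutes.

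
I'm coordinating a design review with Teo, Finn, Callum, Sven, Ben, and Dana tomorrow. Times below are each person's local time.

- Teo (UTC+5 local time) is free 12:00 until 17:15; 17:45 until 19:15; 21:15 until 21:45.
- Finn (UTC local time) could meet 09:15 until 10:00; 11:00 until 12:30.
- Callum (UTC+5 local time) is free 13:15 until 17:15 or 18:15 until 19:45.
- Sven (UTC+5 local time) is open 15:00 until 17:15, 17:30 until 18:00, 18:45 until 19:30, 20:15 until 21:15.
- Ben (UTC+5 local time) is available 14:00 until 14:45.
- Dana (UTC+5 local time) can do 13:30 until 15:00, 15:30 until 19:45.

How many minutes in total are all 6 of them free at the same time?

0

Teo in UTC: 07:00-12:15, 12:45-14:15, 16:15-16:45 (subtract 5h to convert from UTC+5).
Finn in UTC: 09:15-10:00, 11:00-12:30.
Callum in UTC: 08:15-12:15, 13:15-14:45 (subtract 5h to convert from UTC+5).
Sven in UTC: 10:00-12:15, 12:30-13:00, 13:45-14:30, 15:15-16:15 (subtract 5h to convert from UTC+5).
Ben in UTC: 09:00-09:45 (subtract 5h to convert from UTC+5).
Dana in UTC: 08:30-10:00, 10:30-14:45 (subtract 5h to convert from UTC+5).
Teo ∩ Finn: 09:15-10:00, 11:00-12:15.
Teo ∩ Finn ∩ Callum: 09:15-10:00, 11:00-12:15.
Teo ∩ Finn ∩ Callum ∩ Sven: 11:00-12:15.
Teo ∩ Finn ∩ Callum ∩ Sven ∩ Ben: ∅.
Teo ∩ Finn ∩ Callum ∩ Sven ∩ Ben ∩ Dana: ∅.
There is no time when everyone is free.
There is no common window, so the total is 0 minutes.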